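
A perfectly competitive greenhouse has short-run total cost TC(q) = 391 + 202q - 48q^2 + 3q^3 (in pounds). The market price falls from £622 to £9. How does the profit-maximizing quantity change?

MC = 202 - 96q + 9q^2; the shutdown threshold is min AVC = £10 (at q = 8).
At P = £622 ≥ min AVC, set P = MC on the rising branch: q = 14.
At P = £9 < min AVC = £10, price no longer covers variable cost at any output, so the firm shuts down: q = 0.

Output falls from 14 to 0 (the firm shuts down)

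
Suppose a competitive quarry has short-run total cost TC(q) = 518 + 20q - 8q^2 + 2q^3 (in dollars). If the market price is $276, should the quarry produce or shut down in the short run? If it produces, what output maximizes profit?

Produce at q = 8

From TC, MC = TC'(q) = 20 - 16q + 6q^2 and AVC = VC/q = 20 - 8q + 2q^2.
AVC hits its minimum where MC = AVC, at q = 2, giving min AVC = 20 - 8·2 + 2·2^2 = $12.
Since P = $276 ≥ min AVC = $12, price covers variable cost and the firm should produce.
Set P = MC: 276 = 20 - 16q + 6q^2 → -256 - 16q + 6q^2 = 0. The roots are q = -16/3 and q = 8; the profit-maximizing output is on the rising part of MC, so q* = 8.
Check: AVC at q = 8 is $84 ≤ P, so revenue covers variable cost.
Profit = P·q − TC = 276·8 − 1190 = $1018.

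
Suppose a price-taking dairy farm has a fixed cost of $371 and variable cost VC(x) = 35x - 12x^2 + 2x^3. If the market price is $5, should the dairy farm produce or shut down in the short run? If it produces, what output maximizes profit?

Shut down

Strip out fixed cost: VC = 35x - 12x^2 + 2x^3. Then AVC = 35 - 12x + 2x^2 and MC = 35 - 24x + 6x^2.
The AVC parabola has its vertex at x = 12/4 = 3, where AVC = 35 - 12·3 + 2·3^2 = $17.
P = $5 lies below min AVC = $17; no output level covers variable cost.
The firm minimizes its loss by shutting down and losing only its fixed cost of $371.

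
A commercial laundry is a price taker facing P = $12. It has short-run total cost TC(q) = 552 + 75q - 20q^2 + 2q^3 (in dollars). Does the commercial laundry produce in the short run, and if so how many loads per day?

Shut down

Strip out fixed cost: VC = 75q - 20q^2 + 2q^3. Then AVC = 75 - 20q + 2q^2 and MC = 75 - 40q + 6q^2.
The AVC parabola has its vertex at q = 20/4 = 5, where AVC = 75 - 20·5 + 2·5^2 = $25.
P = $12 lies below min AVC = $25; no output level covers variable cost.
Shutting down limits the loss to fixed cost, $552.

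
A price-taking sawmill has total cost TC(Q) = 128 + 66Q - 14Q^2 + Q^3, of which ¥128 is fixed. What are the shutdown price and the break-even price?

AVC = 66 - 14Q + Q^2; minimized at Q = 7, giving min AVC = ¥17. That is the shutdown price.
ATC = 128/Q + 66 - 14Q + Q^2. Setting dATC/dQ = −128/Q^2 − 14 + 2Q = 0 gives Q = 8 (since 2·8^3 − 14·8^2 = 128).
min ATC = 128/8 + 66 − 14·8 + 8^2 = ¥34. That is the break-even price.
For ¥17 ≤ P < ¥34 the firm produces at a loss; below ¥17 it shuts down.

Shutdown price = ¥17; break-even price = ¥34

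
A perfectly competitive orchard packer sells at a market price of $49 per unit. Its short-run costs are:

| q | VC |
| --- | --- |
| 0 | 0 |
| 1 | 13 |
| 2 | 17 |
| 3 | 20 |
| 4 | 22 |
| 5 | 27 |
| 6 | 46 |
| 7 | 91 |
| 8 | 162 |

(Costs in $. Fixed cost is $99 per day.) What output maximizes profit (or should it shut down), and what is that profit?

q = 7; profit = $153

Profit at each row (π = 49q − TC): q=0: -99; q=1: -63; q=2: -18; q=3: 28; q=4: 75; q=5: 119; q=6: 149; q=7: 153; q=8: 131.
Profit is maximized at q = 7. AVC there is 91/7 = $13 ≤ P, so producing beats shutting down (which would give -$99).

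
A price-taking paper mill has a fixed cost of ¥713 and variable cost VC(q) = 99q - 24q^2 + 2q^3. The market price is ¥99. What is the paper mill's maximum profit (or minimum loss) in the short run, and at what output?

Profit = -¥201 at q = 8

AVC = 99 - 24q + 2q^2; min AVC = ¥27 at q = 6. Since P = ¥99 ≥ min AVC, the firm produces.
MC = 99 - 48q + 6q^2. Setting P = MC and taking the root on the rising branch gives q* = 8.
TR = 99·8 = 792. TC = 713 + 280 = 993. Profit = 792 − 993 = -¥201.
Shutting down would mean losing the fixed cost of ¥713, so operating at a loss of ¥201 is better by ¥512.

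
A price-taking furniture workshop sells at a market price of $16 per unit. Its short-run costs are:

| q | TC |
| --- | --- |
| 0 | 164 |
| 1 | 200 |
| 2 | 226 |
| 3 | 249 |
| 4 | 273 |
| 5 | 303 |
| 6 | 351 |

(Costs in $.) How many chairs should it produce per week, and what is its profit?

q = 0 (shut down); profit = -$164

Profit at each row (π = 16q − TC): q=0: -164; q=1: -184; q=2: -194; q=3: -201; q=4: -209; q=5: -223; q=6: -255.
Profit is highest at q = 0. Equivalently, the lowest AVC in the table is 109/4 ≈ $27.25 at q = 4, and P = $16 falls below it — price never covers variable cost, so the firm shuts down and loses only its fixed cost.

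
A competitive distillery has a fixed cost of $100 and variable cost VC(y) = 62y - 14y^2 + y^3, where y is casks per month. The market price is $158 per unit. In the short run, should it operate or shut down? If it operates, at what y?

Produce at y = 12

Strip out fixed cost: VC = 62y - 14y^2 + y^3. Then AVC = 62 - 14y + y^2 and MC = 62 - 28y + 3y^2.
AVC is minimized where dAVC/dy = -14 + 2y = 0, at y = 7; min AVC = 62 - 14·7 + 7^2 = $13.
Because $158 ≥ $13, revenue can cover variable cost; the firm operates.
P = MC gives -96 - 28y + 3y^2 = 0, with roots -8/3 and 12. Take the larger (rising MC): y* = 12.
Check: AVC at y = 12 is $38 ≤ P, so revenue covers variable cost.
Profit = P·y − TC = 158·12 − 556 = $1340.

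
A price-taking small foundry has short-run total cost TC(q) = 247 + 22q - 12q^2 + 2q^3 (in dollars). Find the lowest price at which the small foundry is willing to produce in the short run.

Short-run supply begins at min AVC. From VC = 22q - 12q^2 + 2q^3, AVC = 22 - 12q + 2q^2.
At the minimum of AVC, MC = AVC. MC = 22 - 24q + 6q^2; setting MC = AVC gives 4q^2 - 12q = 0, so q = 3. min AVC = 4.
For P < $4 the firm produces nothing.

$4 per unit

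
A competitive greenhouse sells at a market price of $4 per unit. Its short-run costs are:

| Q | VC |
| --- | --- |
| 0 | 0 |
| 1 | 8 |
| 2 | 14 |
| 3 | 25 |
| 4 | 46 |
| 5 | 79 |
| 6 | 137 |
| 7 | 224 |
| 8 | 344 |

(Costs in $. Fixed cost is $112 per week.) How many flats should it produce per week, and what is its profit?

Q = 0 (shut down); profit = -$112

Tabulate TR − TC: Q=0: -112; Q=1: -116; Q=2: -118; Q=3: -125; Q=4: -142; Q=5: -171; Q=6: -225; Q=7: -308; Q=8: -424.
Profit is highest at Q = 0. Equivalently, the lowest AVC in the table is 14/2 ≈ $7 at Q = 2, and P = $4 falls below it — price never covers variable cost, so the firm shuts down and loses only its fixed cost.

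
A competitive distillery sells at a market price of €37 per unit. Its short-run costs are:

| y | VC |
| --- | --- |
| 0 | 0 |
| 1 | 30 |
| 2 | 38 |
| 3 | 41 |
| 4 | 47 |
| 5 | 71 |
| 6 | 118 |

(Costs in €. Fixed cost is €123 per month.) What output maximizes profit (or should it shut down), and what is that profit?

y = 5; profit = -€9

Compute π = P·y − TC at each output: y=0: -123; y=1: -116; y=2: -87; y=3: -53; y=4: -22; y=5: -9; y=6: -19.
Profit is maximized at y = 5. AVC there is 71/5 = €14.20 ≤ P, so producing beats shutting down (which would give -€123).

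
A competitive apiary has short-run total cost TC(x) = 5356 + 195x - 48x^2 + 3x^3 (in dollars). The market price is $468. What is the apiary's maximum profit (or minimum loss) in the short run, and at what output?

AVC = 195 - 48x + 3x^2 has its minimum $3 at x = 8; price $468 clears that bar, so the firm operates.
MC = 195 - 96x + 9x^2. Setting P = MC and taking the root on the rising branch gives x* = 13.
TR = 468·13 = 6084. TC = 5356 + 1014 = 6370. Profit = 6084 − 6370 = -$286.
Shutting down would mean losing the fixed cost of $5356, so operating at a loss of $286 is better by $5070.

Profit = -$286 at x = 13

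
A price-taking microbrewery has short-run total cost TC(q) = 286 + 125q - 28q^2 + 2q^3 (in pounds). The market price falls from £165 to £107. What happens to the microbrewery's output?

Output falls from 10 to 9

AVC = 125 - 28q + 2q^2, minimized at q = 7 where min AVC = £27. MC = 125 - 56q + 6q^2.
With P = £165 above the shutdown price, P = MC gives q = 10.
At P = £107 ≥ min AVC, set P = MC: q = 9. The firm stays open but cuts output.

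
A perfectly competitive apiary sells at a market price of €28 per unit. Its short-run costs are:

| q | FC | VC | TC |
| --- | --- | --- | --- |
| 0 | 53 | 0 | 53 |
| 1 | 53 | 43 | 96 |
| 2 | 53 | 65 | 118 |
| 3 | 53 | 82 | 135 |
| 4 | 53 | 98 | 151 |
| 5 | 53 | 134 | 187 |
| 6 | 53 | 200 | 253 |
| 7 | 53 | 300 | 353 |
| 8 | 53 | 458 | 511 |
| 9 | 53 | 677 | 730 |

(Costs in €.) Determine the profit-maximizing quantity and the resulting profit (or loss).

Profit at each row (π = 28q − TC): q=0: -53; q=1: -68; q=2: -62; q=3: -51; q=4: -39; q=5: -47; q=6: -85; q=7: -157; q=8: -287; q=9: -478.
Profit is maximized at q = 4. AVC there is 98/4 = €24.50 ≤ P, so producing beats shutting down (which would give -€53).

q = 4; profit = -€39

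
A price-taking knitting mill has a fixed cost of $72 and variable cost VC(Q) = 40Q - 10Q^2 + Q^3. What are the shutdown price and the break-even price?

Shutdown price = $15; break-even price = $28

Shutdown price = min AVC. AVC = 40 - 10Q + Q^2, with vertex at Q = 5 and minimum $15.
ATC = 72/Q + 40 - 10Q + Q^2. Setting dATC/dQ = −72/Q^2 − 10 + 2Q = 0 gives Q = 6 (since 2·6^3 − 10·6^2 = 72).
min ATC = 72/6 + 40 − 10·6 + 6^2 = $28. That is the break-even price.
For $15 ≤ P < $28 the firm produces at a loss; below $15 it shuts down.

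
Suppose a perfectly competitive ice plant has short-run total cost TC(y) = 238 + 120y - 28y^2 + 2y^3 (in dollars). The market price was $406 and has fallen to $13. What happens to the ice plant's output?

Output falls from 13 to 0 (the firm shuts down)

MC = 120 - 56y + 6y^2; the shutdown threshold is min AVC = $22 (at y = 7).
With P = $406 above the shutdown price, P = MC gives y = 13.
At P = $13 < min AVC = $22, price no longer covers variable cost at any output, so the firm shuts down: y = 0.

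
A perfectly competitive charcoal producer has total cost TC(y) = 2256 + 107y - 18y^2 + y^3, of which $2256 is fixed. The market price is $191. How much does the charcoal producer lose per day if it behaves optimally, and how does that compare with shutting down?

AVC = 107 - 18y + y^2 has its minimum $26 at y = 9; price $191 clears that bar, so the firm operates.
With MC = 107 - 36y + 3y^2, P = MC on the upward-sloping part at y* = 14.
TR = 191·14 = 2674. TC = 2256 + 714 = 2970. Profit = 2674 − 2970 = -$296.
By producing, the firm covers all variable cost plus $1960 of fixed cost; shutting down would lose the full $2256.

Profit = -$296 at y = 14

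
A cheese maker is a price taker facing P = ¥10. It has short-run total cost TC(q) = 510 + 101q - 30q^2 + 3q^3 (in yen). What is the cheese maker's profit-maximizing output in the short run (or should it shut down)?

Shut down

Strip out fixed cost: VC = 101q - 30q^2 + 3q^3. Then AVC = 101 - 30q + 3q^2 and MC = 101 - 60q + 9q^2.
AVC hits its minimum where MC = AVC, at q = 5, giving min AVC = 101 - 30·5 + 3·5^2 = ¥26.
P = ¥10 lies below min AVC = ¥26; no output level covers variable cost.
Shutting down limits the loss to fixed cost, ¥510.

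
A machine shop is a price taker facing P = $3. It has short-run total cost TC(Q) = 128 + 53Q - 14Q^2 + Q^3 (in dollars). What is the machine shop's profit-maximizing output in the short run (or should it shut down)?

From TC, MC = TC'(Q) = 53 - 28Q + 3Q^2 and AVC = VC/Q = 53 - 14Q + Q^2.
AVC is minimized where dAVC/dQ = -14 + 2Q = 0, at Q = 7; min AVC = 53 - 14·7 + 7^2 = $4.
With P < min AVC ($3 < $4), every unit sold adds to the loss.
Best response: produce nothing and absorb the $128 fixed cost.

Shut down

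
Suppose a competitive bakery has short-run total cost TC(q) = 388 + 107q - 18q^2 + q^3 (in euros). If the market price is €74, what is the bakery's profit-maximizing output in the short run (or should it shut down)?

Strip out fixed cost: VC = 107q - 18q^2 + q^3. Then AVC = 107 - 18q + q^2 and MC = 107 - 36q + 3q^2.
AVC is minimized where dAVC/dq = -18 + 2q = 0, at q = 9; min AVC = 107 - 18·9 + 9^2 = €26.
Since P = €74 ≥ min AVC = €26, price covers variable cost and the firm should produce.
Set P = MC: 74 = 107 - 36q + 3q^2 → 33 - 36q + 3q^2 = 0. The roots are q = 1 and q = 11; the profit-maximizing output is on the rising part of MC, so q* = 11.
Check: AVC at q = 11 is €30 ≤ P, so revenue covers variable cost.
Profit = P·q − TC = 74·11 − 718 = €96.

Produce at q = 11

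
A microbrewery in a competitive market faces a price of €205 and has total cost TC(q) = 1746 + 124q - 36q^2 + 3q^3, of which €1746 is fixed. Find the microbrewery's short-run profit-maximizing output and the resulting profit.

Profit = -€288 at q = 9

AVC = 124 - 36q + 3q^2 has its minimum €16 at q = 6; price €205 clears that bar, so the firm operates.
MC = 124 - 72q + 9q^2. Setting P = MC and taking the root on the rising branch gives q* = 9.
TR = 205·9 = 1845. TC = 1746 + 387 = 2133. Profit = 1845 − 2133 = -€288.
By producing, the firm covers all variable cost plus €1458 of fixed cost; shutting down would lose the full €1746.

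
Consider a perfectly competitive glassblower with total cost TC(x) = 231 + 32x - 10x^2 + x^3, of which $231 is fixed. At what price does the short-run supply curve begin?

$7 per unit

The firm shuts down when price falls below the minimum of average variable cost. AVC = VC/x = 32 - 10x + x^2.
At the minimum of AVC, MC = AVC. MC = 32 - 20x + 3x^2; setting MC = AVC gives 2x^2 - 10x = 0, so x = 5. min AVC = 7.
For P < $7 the firm produces nothing.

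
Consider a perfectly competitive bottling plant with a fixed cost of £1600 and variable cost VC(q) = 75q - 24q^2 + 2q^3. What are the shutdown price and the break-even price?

Shutdown price = £3; break-even price = £195

Shutdown price = min AVC. AVC = 75 - 24q + 2q^2, with vertex at q = 6 and minimum £3.
ATC = 1600/q + 75 - 24q + 2q^2. Setting dATC/dq = −1600/q^2 − 24 + 4q = 0 gives q = 10 (since 4·10^3 − 24·10^2 = 1600).
min ATC = 1600/10 + 75 − 24·10 + 2·10^2 = £195. That is the break-even price.
Between these two prices the firm operates at a loss; above £195 it earns a profit.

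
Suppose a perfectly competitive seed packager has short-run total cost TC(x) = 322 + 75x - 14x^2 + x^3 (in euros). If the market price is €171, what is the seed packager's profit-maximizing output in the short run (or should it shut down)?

Strip out fixed cost: VC = 75x - 14x^2 + x^3. Then AVC = 75 - 14x + x^2 and MC = 75 - 28x + 3x^2.
AVC hits its minimum where MC = AVC, at x = 7, giving min AVC = 75 - 14·7 + 7^2 = €26.
Because €171 ≥ €26, revenue can cover variable cost; the firm operates.
Solving P = MC: -96 - 28x + 3x^2 = 0 ⇒ x = -8/3 or 12. On the upward-sloping branch, x* = 12.
Check: AVC at x = 12 is €51 ≤ P, so revenue covers variable cost.
Profit = P·x − TC = 171·12 − 934 = €1118.

Produce at x = 12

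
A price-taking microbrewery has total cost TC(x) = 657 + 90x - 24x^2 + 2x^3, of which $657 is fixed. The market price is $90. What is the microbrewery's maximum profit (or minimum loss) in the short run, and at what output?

Profit = -$145 at x = 8

AVC = 90 - 24x + 2x^2; min AVC = $18 at x = 6. Since P = $90 ≥ min AVC, the firm produces.
With MC = 90 - 48x + 6x^2, P = MC on the upward-sloping part at x* = 8.
TR = 90·8 = 720. TC = 657 + 208 = 865. Profit = 720 − 865 = -$145.
Shutting down would mean losing the fixed cost of $657, so operating at a loss of $145 is better by $512.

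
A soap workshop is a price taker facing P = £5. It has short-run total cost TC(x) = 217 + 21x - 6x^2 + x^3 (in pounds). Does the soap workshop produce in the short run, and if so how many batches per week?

Strip out fixed cost: VC = 21x - 6x^2 + x^3. Then AVC = 21 - 6x + x^2 and MC = 21 - 12x + 3x^2.
The AVC parabola has its vertex at x = 6/2 = 3, where AVC = 21 - 6·3 + 3^2 = £12.
P = £5 lies below min AVC = £12; no output level covers variable cost.
Best response: produce nothing and absorb the £217 fixed cost.

Shut down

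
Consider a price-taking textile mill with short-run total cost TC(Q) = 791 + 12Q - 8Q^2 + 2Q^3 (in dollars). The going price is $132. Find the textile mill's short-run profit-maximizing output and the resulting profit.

AVC = 12 - 8Q + 2Q^2 has its minimum $4 at Q = 2; price $132 clears that bar, so the firm operates.
With MC = 12 - 16Q + 6Q^2, P = MC on the upward-sloping part at Q* = 6.
TR = 132·6 = 792. TC = 791 + 216 = 1007. Profit = 792 − 1007 = -$215.
Shutting down would mean losing the fixed cost of $791, so operating at a loss of $215 is better by $576.

Profit = -$215 at Q = 6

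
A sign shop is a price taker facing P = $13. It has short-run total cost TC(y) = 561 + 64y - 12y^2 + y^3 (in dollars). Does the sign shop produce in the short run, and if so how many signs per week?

From TC, MC = TC'(y) = 64 - 24y + 3y^2 and AVC = VC/y = 64 - 12y + y^2.
AVC is minimized where dAVC/dy = -12 + 2y = 0, at y = 6; min AVC = 64 - 12·6 + 6^2 = $28.
Since P = $13 < min AVC = $28, price fails to cover variable cost at any output.
The firm minimizes its loss by shutting down and losing only its fixed cost of $561.

Shut down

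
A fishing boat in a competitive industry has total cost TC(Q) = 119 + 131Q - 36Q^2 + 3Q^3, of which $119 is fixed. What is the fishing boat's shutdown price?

The shutdown price is the minimum of AVC. VC = 131Q - 36Q^2 + 3Q^3, so AVC = 131 - 36Q + 3Q^2.
dAVC/dQ = -36 + 6Q = 0 gives Q = 6. min AVC = 131 - 36·6 + 3·6^2 = 23.
For P < $23 the firm produces nothing.

$23 per unit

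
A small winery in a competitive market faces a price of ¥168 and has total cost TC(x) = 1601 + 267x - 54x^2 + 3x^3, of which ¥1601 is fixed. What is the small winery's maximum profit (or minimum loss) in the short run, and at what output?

AVC = 267 - 54x + 3x^2 has its minimum ¥24 at x = 9; price ¥168 clears that bar, so the firm operates.
With MC = 267 - 108x + 9x^2, P = MC on the upward-sloping part at x* = 11.
TR = 168·11 = 1848. TC = 1601 + 396 = 1997. Profit = 1848 − 1997 = -¥149.
That loss of ¥149 beats the ¥1601 the firm would lose by shutting down; producing recovers ¥1452 of fixed cost.

Profit = -¥149 at x = 11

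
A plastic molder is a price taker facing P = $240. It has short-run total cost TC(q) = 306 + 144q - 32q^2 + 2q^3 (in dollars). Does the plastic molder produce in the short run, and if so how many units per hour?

From TC, MC = TC'(q) = 144 - 64q + 6q^2 and AVC = VC/q = 144 - 32q + 2q^2.
AVC hits its minimum where MC = AVC, at q = 8, giving min AVC = 144 - 32·8 + 2·8^2 = $16.
P = $240 exceeds min AVC = $16, so the firm stays open.
P = MC gives -96 - 64q + 6q^2 = 0, with roots -4/3 and 12. Take the larger (rising MC): q* = 12.
Check: AVC at q = 12 is $48 ≤ P, so revenue covers variable cost.
Profit = P·q − TC = 240·12 − 882 = $1998.

Produce at q = 12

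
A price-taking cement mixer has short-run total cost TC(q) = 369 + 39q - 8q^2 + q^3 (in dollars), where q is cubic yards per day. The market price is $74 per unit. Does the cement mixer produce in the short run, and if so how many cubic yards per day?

Strip out fixed cost: VC = 39q - 8q^2 + q^3. Then AVC = 39 - 8q + q^2 and MC = 39 - 16q + 3q^2.
The AVC parabola has its vertex at q = 8/2 = 4, where AVC = 39 - 8·4 + 4^2 = $23.
P = $74 exceeds min AVC = $23, so the firm stays open.
Set P = MC: 74 = 39 - 16q + 3q^2 → -35 - 16q + 3q^2 = 0. The roots are q = -5/3 and q = 7; the profit-maximizing output is on the rising part of MC, so q* = 7.
Check: AVC at q = 7 is $32 ≤ P, so revenue covers variable cost.
Profit = P·q − TC = 74·7 − 593 = -$75, a loss, but smaller than the $369 fixed cost the firm would lose by shutting down.

Produce at q = 7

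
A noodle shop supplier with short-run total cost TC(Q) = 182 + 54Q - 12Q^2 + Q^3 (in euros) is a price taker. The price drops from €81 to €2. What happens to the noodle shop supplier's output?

Output falls from 9 to 0 (the firm shuts down)

AVC = 54 - 12Q + Q^2, minimized at Q = 6 where min AVC = €18. MC = 54 - 24Q + 3Q^2.
With P = €81 above the shutdown price, P = MC gives Q = 9.
At P = €2 < min AVC = €18, price no longer covers variable cost at any output, so the firm shuts down: Q = 0.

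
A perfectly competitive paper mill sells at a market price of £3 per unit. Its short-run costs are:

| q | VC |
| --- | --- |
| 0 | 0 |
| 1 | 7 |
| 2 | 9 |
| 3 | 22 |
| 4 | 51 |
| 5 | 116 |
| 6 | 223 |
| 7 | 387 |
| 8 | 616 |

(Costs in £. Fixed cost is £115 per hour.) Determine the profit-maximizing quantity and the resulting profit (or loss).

Compute π = P·q − TC at each output: q=0: -115; q=1: -119; q=2: -118; q=3: -128; q=4: -154; q=5: -216; q=6: -320; q=7: -481; q=8: -707.
Profit is highest at q = 0. Equivalently, the lowest AVC in the table is 9/2 ≈ £4.50 at q = 2, and P = £3 falls below it — price never covers variable cost, so the firm shuts down and loses only its fixed cost.

q = 0 (shut down); profit = -£115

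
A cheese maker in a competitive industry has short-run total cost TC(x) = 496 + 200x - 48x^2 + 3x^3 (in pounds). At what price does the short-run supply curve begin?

The firm shuts down when price falls below the minimum of average variable cost. AVC = VC/x = 200 - 48x + 3x^2.
At the minimum of AVC, MC = AVC. MC = 200 - 96x + 9x^2; setting MC = AVC gives 6x^2 - 48x = 0, so x = 8. min AVC = 8.
The firm shuts down for any P below £8.

£8 per unit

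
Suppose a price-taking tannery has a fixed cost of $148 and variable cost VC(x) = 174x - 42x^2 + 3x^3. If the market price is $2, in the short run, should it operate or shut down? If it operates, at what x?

From TC, MC = TC'(x) = 174 - 84x + 9x^2 and AVC = VC/x = 174 - 42x + 3x^2.
AVC is minimized where dAVC/dx = -42 + 6x = 0, at x = 7; min AVC = 174 - 42·7 + 3·7^2 = $27.
With P < min AVC ($2 < $27), every unit sold adds to the loss.
The firm minimizes its loss by shutting down and losing only its fixed cost of $148.

Shut down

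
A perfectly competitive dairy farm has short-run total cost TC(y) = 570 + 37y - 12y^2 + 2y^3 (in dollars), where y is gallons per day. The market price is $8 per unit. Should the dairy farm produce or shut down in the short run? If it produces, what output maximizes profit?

Shut down

Strip out fixed cost: VC = 37y - 12y^2 + 2y^3. Then AVC = 37 - 12y + 2y^2 and MC = 37 - 24y + 6y^2.
The AVC parabola has its vertex at y = 12/4 = 3, where AVC = 37 - 12·3 + 2·3^2 = $19.
P = $8 lies below min AVC = $19; no output level covers variable cost.
The firm minimizes its loss by shutting down and losing only its fixed cost of $570.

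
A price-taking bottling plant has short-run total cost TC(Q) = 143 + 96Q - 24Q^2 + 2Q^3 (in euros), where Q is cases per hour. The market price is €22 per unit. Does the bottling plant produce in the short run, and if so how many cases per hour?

Variable cost is VC = 96Q - 24Q^2 + 2Q^3, so AVC = VC/Q = 96 - 24Q + 2Q^2 and MC = dTC/dQ = 96 - 48Q + 6Q^2.
The AVC parabola has its vertex at Q = 24/4 = 6, where AVC = 96 - 24·6 + 2·6^2 = €24.
With P < min AVC (€22 < €24), every unit sold adds to the loss.
Shutting down limits the loss to fixed cost, €143.

Shut down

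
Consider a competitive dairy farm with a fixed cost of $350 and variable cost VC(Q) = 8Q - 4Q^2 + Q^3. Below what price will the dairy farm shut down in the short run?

Short-run supply begins at min AVC. From VC = 8Q - 4Q^2 + Q^3, AVC = 8 - 4Q + Q^2.
At the minimum of AVC, MC = AVC. MC = 8 - 8Q + 3Q^2; setting MC = AVC gives 2Q^2 - 4Q = 0, so Q = 2. min AVC = 4.
The firm shuts down for any P below $4.

$4 per unit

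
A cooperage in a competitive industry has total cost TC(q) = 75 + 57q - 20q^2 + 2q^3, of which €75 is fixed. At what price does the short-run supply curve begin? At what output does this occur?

€7 per unit, at q = 5

Short-run supply begins at min AVC. From VC = 57q - 20q^2 + 2q^3, AVC = 57 - 20q + 2q^2.
At the minimum of AVC, MC = AVC. MC = 57 - 40q + 6q^2; setting MC = AVC gives 4q^2 - 20q = 0, so q = 5. min AVC = 7.
So the shutdown price is €7.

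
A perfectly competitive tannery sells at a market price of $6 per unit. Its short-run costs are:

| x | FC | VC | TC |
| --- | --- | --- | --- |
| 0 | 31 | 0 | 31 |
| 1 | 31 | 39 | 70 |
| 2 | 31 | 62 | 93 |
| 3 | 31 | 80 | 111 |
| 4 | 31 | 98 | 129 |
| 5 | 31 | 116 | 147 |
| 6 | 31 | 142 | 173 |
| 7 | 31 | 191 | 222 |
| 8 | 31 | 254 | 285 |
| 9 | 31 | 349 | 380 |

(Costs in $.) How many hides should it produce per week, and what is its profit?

x = 0 (shut down); profit = -$31

Compute π = P·x − TC at each output: x=0: -31; x=1: -64; x=2: -81; x=3: -93; x=4: -105; x=5: -117; x=6: -137; x=7: -180; x=8: -237; x=9: -326.
Profit is highest at x = 0. Equivalently, the lowest AVC in the table is 116/5 ≈ $23.20 at x = 5, and P = $6 falls below it — price never covers variable cost, so the firm shuts down and loses only its fixed cost.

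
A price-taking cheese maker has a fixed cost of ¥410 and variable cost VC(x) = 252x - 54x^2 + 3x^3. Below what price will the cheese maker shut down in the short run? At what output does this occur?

Short-run supply begins at min AVC. From VC = 252x - 54x^2 + 3x^3, AVC = 252 - 54x + 3x^2.
At the minimum of AVC, MC = AVC. MC = 252 - 108x + 9x^2; setting MC = AVC gives 6x^2 - 54x = 0, so x = 9. min AVC = 9.
The firm shuts down for any P below ¥9.

¥9 per unit, at x = 9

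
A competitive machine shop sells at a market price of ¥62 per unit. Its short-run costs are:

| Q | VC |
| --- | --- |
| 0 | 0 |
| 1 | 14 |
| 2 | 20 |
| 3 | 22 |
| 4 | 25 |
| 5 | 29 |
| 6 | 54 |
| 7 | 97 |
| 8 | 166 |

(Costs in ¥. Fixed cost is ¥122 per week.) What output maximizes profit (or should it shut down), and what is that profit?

Profit at each row (π = 62Q − TC): Q=0: -122; Q=1: -74; Q=2: -18; Q=3: 42; Q=4: 101; Q=5: 159; Q=6: 196; Q=7: 215; Q=8: 208.
Profit is maximized at Q = 7. AVC there is 97/7 = ¥13.86 ≤ P, so producing beats shutting down (which would give -¥122).

Q = 7; profit = ¥215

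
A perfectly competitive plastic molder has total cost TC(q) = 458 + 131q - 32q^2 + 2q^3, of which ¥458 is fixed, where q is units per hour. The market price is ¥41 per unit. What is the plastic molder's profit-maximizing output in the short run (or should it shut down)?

From TC, MC = TC'(q) = 131 - 64q + 6q^2 and AVC = VC/q = 131 - 32q + 2q^2.
AVC hits its minimum where MC = AVC, at q = 8, giving min AVC = 131 - 32·8 + 2·8^2 = ¥3.
Since P = ¥41 ≥ min AVC = ¥3, price covers variable cost and the firm should produce.
Set P = MC: 41 = 131 - 64q + 6q^2 → 90 - 64q + 6q^2 = 0. The roots are q = 5/3 and q = 9; the profit-maximizing output is on the rising part of MC, so q* = 9.
Check: AVC at q = 9 is ¥5 ≤ P, so revenue covers variable cost.
Profit = P·q − TC = 41·9 − 503 = -¥134, a loss, but smaller than the ¥458 fixed cost the firm would lose by shutting down.

Produce at q = 9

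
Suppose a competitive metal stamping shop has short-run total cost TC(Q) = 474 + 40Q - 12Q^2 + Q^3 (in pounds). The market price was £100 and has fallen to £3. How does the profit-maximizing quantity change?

MC = 40 - 24Q + 3Q^2; the shutdown threshold is min AVC = £4 (at Q = 6).
At P = £100 ≥ min AVC, set P = MC on the rising branch: Q = 10.
At P = £3 < min AVC = £4, price no longer covers variable cost at any output, so the firm shuts down: Q = 0.

Output falls from 10 to 0 (the firm shuts down)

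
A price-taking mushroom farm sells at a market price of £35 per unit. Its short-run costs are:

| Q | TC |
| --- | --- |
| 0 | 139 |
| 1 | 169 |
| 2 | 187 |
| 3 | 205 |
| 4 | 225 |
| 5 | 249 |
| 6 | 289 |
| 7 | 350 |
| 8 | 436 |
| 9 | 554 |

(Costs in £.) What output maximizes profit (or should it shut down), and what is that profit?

Q = 5; profit = -£74

Tabulate TR − TC: Q=0: -139; Q=1: -134; Q=2: -117; Q=3: -100; Q=4: -85; Q=5: -74; Q=6: -79; Q=7: -105; Q=8: -156; Q=9: -239.
Profit is maximized at Q = 5. AVC there is 110/5 = £22 ≤ P, so producing beats shutting down (which would give -£139).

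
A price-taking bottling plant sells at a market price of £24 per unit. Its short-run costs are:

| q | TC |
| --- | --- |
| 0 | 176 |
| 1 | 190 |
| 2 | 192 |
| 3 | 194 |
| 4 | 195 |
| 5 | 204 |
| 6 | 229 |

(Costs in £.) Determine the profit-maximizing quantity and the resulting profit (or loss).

Compute π = P·q − TC at each output: q=0: -176; q=1: -166; q=2: -144; q=3: -122; q=4: -99; q=5: -84; q=6: -85.
Profit is maximized at q = 5. AVC there is 28/5 = £5.60 ≤ P, so producing beats shutting down (which would give -£176).

q = 5; profit = -£84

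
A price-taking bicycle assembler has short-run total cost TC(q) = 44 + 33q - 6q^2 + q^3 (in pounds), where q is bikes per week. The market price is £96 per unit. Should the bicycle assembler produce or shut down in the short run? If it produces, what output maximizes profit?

From TC, MC = TC'(q) = 33 - 12q + 3q^2 and AVC = VC/q = 33 - 6q + q^2.
AVC is minimized where dAVC/dq = -6 + 2q = 0, at q = 3; min AVC = 33 - 6·3 + 3^2 = £24.
P = £96 exceeds min AVC = £24, so the firm stays open.
Solving P = MC: -63 - 12q + 3q^2 = 0 ⇒ q = -3 or 7. On the upward-sloping branch, q* = 7.
Check: AVC at q = 7 is £40 ≤ P, so revenue covers variable cost.
Profit = P·q − TC = 96·7 − 324 = £348.

Produce at q = 7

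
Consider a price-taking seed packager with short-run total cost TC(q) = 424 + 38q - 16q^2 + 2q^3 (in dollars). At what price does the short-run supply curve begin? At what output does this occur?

$6 per unit, at q = 4

The shutdown price is the minimum of AVC. VC = 38q - 16q^2 + 2q^3, so AVC = 38 - 16q + 2q^2.
At the minimum of AVC, MC = AVC. MC = 38 - 32q + 6q^2; setting MC = AVC gives 4q^2 - 16q = 0, so q = 4. min AVC = 6.
For P < $6 the firm produces nothing.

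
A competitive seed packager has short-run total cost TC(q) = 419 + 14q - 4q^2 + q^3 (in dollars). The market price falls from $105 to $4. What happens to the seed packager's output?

Output falls from 7 to 0 (the firm shuts down)

MC = 14 - 8q + 3q^2; the shutdown threshold is min AVC = $10 (at q = 2).
At P = $105 ≥ min AVC, set P = MC on the rising branch: q = 7.
At P = $4 < min AVC = $10, price no longer covers variable cost at any output, so the firm shuts down: q = 0.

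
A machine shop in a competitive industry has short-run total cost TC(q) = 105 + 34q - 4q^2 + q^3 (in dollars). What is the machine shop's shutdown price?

The shutdown price is the minimum of AVC. VC = 34q - 4q^2 + q^3, so AVC = 34 - 4q + q^2.
At the minimum of AVC, MC = AVC. MC = 34 - 8q + 3q^2; setting MC = AVC gives 2q^2 - 4q = 0, so q = 2. min AVC = 30.
For P < $30 the firm produces nothing.

$30 per unit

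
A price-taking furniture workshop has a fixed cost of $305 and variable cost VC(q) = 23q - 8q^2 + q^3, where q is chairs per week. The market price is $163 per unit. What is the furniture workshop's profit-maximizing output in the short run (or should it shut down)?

Produce at q = 10

Strip out fixed cost: VC = 23q - 8q^2 + q^3. Then AVC = 23 - 8q + q^2 and MC = 23 - 16q + 3q^2.
The AVC parabola has its vertex at q = 8/2 = 4, where AVC = 23 - 8·4 + 4^2 = $7.
P = $163 exceeds min AVC = $7, so the firm stays open.
P = MC gives -140 - 16q + 3q^2 = 0, with roots -14/3 and 10. Take the larger (rising MC): q* = 10.
Check: AVC at q = 10 is $43 ≤ P, so revenue covers variable cost.
Profit = P·q − TC = 163·10 − 735 = $895.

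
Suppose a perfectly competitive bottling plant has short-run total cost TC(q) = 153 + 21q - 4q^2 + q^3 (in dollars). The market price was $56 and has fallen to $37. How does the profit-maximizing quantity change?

MC = 21 - 8q + 3q^2; the shutdown threshold is min AVC = $17 (at q = 2).
At P = $56 ≥ min AVC, set P = MC on the rising branch: q = 5.
At P = $37 ≥ min AVC, set P = MC: q = 4. The firm stays open but cuts output.

Output falls from 5 to 4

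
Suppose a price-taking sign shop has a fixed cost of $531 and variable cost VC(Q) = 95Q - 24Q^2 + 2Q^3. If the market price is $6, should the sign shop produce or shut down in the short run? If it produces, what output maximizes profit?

Variable cost is VC = 95Q - 24Q^2 + 2Q^3, so AVC = VC/Q = 95 - 24Q + 2Q^2 and MC = dTC/dQ = 95 - 48Q + 6Q^2.
The AVC parabola has its vertex at Q = 24/4 = 6, where AVC = 95 - 24·6 + 2·6^2 = $23.
Since P = $6 < min AVC = $23, price fails to cover variable cost at any output.
Best response: produce nothing and absorb the $531 fixed cost.

Shut down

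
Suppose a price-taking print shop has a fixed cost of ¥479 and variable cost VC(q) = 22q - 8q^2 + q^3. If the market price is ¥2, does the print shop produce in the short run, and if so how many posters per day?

Variable cost is VC = 22q - 8q^2 + q^3, so AVC = VC/q = 22 - 8q + q^2 and MC = dTC/dq = 22 - 16q + 3q^2.
AVC is minimized where dAVC/dq = -8 + 2q = 0, at q = 4; min AVC = 22 - 8·4 + 4^2 = ¥6.
With P < min AVC (¥2 < ¥6), every unit sold adds to the loss.
The firm minimizes its loss by shutting down and losing only its fixed cost of ¥479.

Shut down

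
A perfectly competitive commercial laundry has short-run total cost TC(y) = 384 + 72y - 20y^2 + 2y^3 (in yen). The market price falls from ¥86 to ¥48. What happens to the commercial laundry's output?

AVC = 72 - 20y + 2y^2, minimized at y = 5 where min AVC = ¥22. MC = 72 - 40y + 6y^2.
At P = ¥86 ≥ min AVC, set P = MC on the rising branch: y = 7.
At P = ¥48 ≥ min AVC, set P = MC: y = 6. The firm stays open but cuts output.

Output falls from 7 to 6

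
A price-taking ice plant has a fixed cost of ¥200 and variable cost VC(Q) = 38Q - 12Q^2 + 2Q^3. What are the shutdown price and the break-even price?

AVC = 38 - 12Q + 2Q^2; minimized at Q = 3, giving min AVC = ¥20. That is the shutdown price.
ATC = 200/Q + 38 - 12Q + 2Q^2. Setting dATC/dQ = −200/Q^2 − 12 + 4Q = 0 gives Q = 5 (since 4·5^3 − 12·5^2 = 200).
min ATC = 200/5 + 38 − 12·5 + 2·5^2 = ¥68. That is the break-even price.
For ¥20 ≤ P < ¥68 the firm produces at a loss; below ¥20 it shuts down.

Shutdown price = ¥20; break-even price = ¥68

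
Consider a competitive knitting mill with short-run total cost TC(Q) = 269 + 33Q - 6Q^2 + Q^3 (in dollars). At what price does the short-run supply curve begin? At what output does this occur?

The shutdown price is the minimum of AVC. VC = 33Q - 6Q^2 + Q^3, so AVC = 33 - 6Q + Q^2.
dAVC/dQ = -6 + 2Q = 0 gives Q = 3. min AVC = 33 - 6·3 + 3^2 = 24.
So the shutdown price is $24.

$24 per unit, at Q = 3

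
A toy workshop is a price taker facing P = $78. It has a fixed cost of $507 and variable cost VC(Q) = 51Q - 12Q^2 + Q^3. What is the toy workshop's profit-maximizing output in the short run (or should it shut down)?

Strip out fixed cost: VC = 51Q - 12Q^2 + Q^3. Then AVC = 51 - 12Q + Q^2 and MC = 51 - 24Q + 3Q^2.
AVC is minimized where dAVC/dQ = -12 + 2Q = 0, at Q = 6; min AVC = 51 - 12·6 + 6^2 = $15.
Because $78 ≥ $15, revenue can cover variable cost; the firm operates.
P = MC gives -27 - 24Q + 3Q^2 = 0, with roots -1 and 9. Take the larger (rising MC): Q* = 9.
Check: AVC at Q = 9 is $24 ≤ P, so revenue covers variable cost.
Profit = P·Q − TC = 78·9 − 723 = -$21, a loss, but smaller than the $507 fixed cost the firm would lose by shutting down.

Produce at Q = 9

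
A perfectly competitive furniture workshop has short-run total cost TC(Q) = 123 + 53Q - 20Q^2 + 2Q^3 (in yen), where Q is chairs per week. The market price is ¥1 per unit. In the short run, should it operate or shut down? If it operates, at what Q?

Shut down

Variable cost is VC = 53Q - 20Q^2 + 2Q^3, so AVC = VC/Q = 53 - 20Q + 2Q^2 and MC = dTC/dQ = 53 - 40Q + 6Q^2.
AVC hits its minimum where MC = AVC, at Q = 5, giving min AVC = 53 - 20·5 + 2·5^2 = ¥3.
P = ¥1 lies below min AVC = ¥3; no output level covers variable cost.
Best response: produce nothing and absorb the ¥123 fixed cost.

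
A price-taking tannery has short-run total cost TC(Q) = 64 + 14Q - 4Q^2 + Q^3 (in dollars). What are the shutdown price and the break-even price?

Shutdown price = $10; break-even price = $30

AVC = 14 - 4Q + Q^2; minimized at Q = 2, giving min AVC = $10. That is the shutdown price.
ATC = 64/Q + 14 - 4Q + Q^2. Setting dATC/dQ = −64/Q^2 − 4 + 2Q = 0 gives Q = 4 (since 2·4^3 − 4·4^2 = 64).
min ATC = 64/4 + 14 − 4·4 + 4^2 = $30. That is the break-even price.
Between these two prices the firm operates at a loss; above $30 it earns a profit.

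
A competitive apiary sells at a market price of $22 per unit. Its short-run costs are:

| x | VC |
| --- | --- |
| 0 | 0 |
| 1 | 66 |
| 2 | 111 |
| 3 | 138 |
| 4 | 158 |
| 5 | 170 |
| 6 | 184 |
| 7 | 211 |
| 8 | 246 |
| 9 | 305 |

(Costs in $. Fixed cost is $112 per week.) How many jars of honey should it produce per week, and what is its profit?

x = 0 (shut down); profit = -$112

Tabulate TR − TC: x=0: -112; x=1: -156; x=2: -179; x=3: -184; x=4: -182; x=5: -172; x=6: -164; x=7: -169; x=8: -182; x=9: -219.
Profit is highest at x = 0. Equivalently, the lowest AVC in the table is 211/7 ≈ $30.14 at x = 7, and P = $22 falls below it — price never covers variable cost, so the firm shuts down and loses only its fixed cost.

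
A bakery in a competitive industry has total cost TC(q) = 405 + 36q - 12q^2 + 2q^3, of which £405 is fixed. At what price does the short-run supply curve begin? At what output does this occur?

The shutdown price is the minimum of AVC. VC = 36q - 12q^2 + 2q^3, so AVC = 36 - 12q + 2q^2.
At the minimum of AVC, MC = AVC. MC = 36 - 24q + 6q^2; setting MC = AVC gives 4q^2 - 12q = 0, so q = 3. min AVC = 18.
For P < £18 the firm produces nothing.

£18 per unit, at q = 3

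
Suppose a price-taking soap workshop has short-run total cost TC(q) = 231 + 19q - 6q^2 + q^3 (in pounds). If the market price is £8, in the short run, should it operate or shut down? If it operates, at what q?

Shut down

Strip out fixed cost: VC = 19q - 6q^2 + q^3. Then AVC = 19 - 6q + q^2 and MC = 19 - 12q + 3q^2.
AVC hits its minimum where MC = AVC, at q = 3, giving min AVC = 19 - 6·3 + 3^2 = £10.
P = £8 lies below min AVC = £10; no output level covers variable cost.
The firm minimizes its loss by shutting down and losing only its fixed cost of £231.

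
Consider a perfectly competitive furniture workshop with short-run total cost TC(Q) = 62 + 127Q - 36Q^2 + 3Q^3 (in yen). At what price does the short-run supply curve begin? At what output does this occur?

¥19 per unit, at Q = 6

Short-run supply begins at min AVC. From VC = 127Q - 36Q^2 + 3Q^3, AVC = 127 - 36Q + 3Q^2.
dAVC/dQ = -36 + 6Q = 0 gives Q = 6. min AVC = 127 - 36·6 + 3·6^2 = 19.
So the shutdown price is ¥19.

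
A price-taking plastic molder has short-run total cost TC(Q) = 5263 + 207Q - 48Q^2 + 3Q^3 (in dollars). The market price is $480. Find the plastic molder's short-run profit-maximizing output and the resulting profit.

Profit = -$193 at Q = 13

AVC = 207 - 48Q + 3Q^2; min AVC = $15 at Q = 8. Since P = $480 ≥ min AVC, the firm produces.
With MC = 207 - 96Q + 9Q^2, P = MC on the upward-sloping part at Q* = 13.
TR = 480·13 = 6240. TC = 5263 + 1170 = 6433. Profit = 6240 − 6433 = -$193.
Shutting down would mean losing the fixed cost of $5263, so operating at a loss of $193 is better by $5070.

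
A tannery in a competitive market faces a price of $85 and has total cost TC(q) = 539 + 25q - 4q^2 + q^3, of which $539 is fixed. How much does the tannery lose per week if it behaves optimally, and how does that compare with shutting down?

Profit = -$251 at q = 6

AVC = 25 - 4q + q^2 has its minimum $21 at q = 2; price $85 clears that bar, so the firm operates.
MC = 25 - 8q + 3q^2. Setting P = MC and taking the root on the rising branch gives q* = 6.
TR = 85·6 = 510. TC = 539 + 222 = 761. Profit = 510 − 761 = -$251.
That loss of $251 beats the $539 the firm would lose by shutting down; producing recovers $288 of fixed cost.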